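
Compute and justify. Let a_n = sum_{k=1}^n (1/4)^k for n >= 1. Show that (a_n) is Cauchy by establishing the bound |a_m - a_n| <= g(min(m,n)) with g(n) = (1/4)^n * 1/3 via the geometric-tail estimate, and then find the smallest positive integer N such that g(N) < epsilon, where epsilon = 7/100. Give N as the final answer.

For m > n >= 1: |a_m - a_n| = sum_{k=n+1}^m (1/4)^k < sum_{k=n+1}^infinity (1/4)^k = (1/4)^(n+1) / (1 - 1/4) = (1/4)^n * (1/4) * (4/3) = (1/4)^n * 1/3.
So g(n) = (1/4)^n / 3. Since g(n) -> 0, (a_n) is Cauchy.
Now solve g(N) < 7/100: (1/4)^N / 3 < 7/100 <=> 4^N > 1 / (3 * 7/100) = 100/21.
Check powers of 4: 4^1 = 4 <= 100/21, 4^2 = 16 > 100/21.
So the smallest such N is 2. Check: g(2) = 1/(3 * 16) = 1/48 < 7/100.

2


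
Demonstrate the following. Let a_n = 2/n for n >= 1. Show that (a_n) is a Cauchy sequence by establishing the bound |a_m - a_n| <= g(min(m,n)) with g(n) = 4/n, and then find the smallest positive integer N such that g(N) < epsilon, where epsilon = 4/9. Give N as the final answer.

For any m, n >= 1, by the triangle inequality:
|a_m - a_n| = |2/m - 2/n| <= 2*1/m + 2*1/n <= 4/min(m,n).
So g(n) = 4/n bounds the Cauchy difference. Since g(n) -> 0, (a_n) is Cauchy.
Now solve g(N) < 4/9: 4/N < 4/9 <=> N > 4 / (4/9) = 9.
The smallest integer strictly greater than 9 is N = 10.
Check: g(10) = 4/10 = 2/5 < 4/9; g(9) = 4/9 >= 4/9. So N = 10.

10


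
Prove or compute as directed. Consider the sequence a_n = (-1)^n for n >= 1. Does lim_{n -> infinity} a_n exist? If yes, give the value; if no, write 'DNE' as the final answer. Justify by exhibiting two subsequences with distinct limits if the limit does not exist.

Examine the behaviour of a_n along subsequences.
Even-n subsequence a_{2k} = 1 -> 1. Odd-n subsequence a_{2k+1} = -1 -> -1.
Since these two subsequential limits are 1 and -1, distinct, the full sequence cannot converge (a convergent sequence has all subsequences tending to the same limit). So lim a_n does not exist.

DNE


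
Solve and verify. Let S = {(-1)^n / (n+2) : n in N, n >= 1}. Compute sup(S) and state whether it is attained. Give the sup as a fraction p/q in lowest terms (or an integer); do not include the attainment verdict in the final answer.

Analysis:
- Values: -1/3, 1/4, -1/5, 1/6, -1/7, ...
- Positive terms (even n): 1/(2+2), 1/(4+2), ... decreasing -> max = 1/4 (n=2).
- Negative terms (odd n): -1/(1+2), -1/(3+2), ... increasing -> min = -1/3 (n=1).
- So sup = 1/4 (attained at n=2); inf = -1/3 (attained at n=1).
Conclusion: sup(S) = 1/4, attained in S.

1/4


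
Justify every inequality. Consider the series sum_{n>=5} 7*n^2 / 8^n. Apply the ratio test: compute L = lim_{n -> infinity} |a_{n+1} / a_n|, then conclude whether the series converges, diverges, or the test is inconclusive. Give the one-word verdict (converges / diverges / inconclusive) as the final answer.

Let a_n denote the general term. Form the ratio a_{n+1}/a_n and simplify:
a_{n+1}/a_n = (n + 1)^2/(8*n^2)
Take the limit as n -> infinity: L = 1/8.
Since L = 1/8 < 1, the ratio test implies the series converges.

converges


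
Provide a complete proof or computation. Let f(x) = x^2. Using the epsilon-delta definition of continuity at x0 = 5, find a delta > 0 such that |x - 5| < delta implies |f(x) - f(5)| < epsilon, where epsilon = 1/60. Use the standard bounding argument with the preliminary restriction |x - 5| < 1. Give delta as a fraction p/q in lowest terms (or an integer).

Factor: |x^2 - (5)^2| = |x - 5| * |x + 5|.
Impose |x - 5| < 1 first. Then |x + 5| = |(x - 5) + 2*(5)| <= |x - 5| + 2*|5| < 1 + 10 = 11.
So |x^2 - (5)^2| < delta * 11.
We need delta * 11 <= 1/60, i.e. delta <= 1/60/11 = 1/660.
Since 1/660 < 1, this is tighter than 1; take delta = 1/660.
So delta = 1/660 works.

1/660


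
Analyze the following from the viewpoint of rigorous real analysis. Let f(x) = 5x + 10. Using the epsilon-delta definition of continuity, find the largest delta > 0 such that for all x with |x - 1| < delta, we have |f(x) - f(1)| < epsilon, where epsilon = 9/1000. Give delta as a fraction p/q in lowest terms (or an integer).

We compute f(1) = 5*(1) + 10 = 15.
|f(x) - f(1)| = |5x + 10 - (15)| = |5(x - 1)| = 5|x - 1|.
We need 5|x - 1| < 9/1000, i.e. |x - 1| < 9/1000 / 5 = 9/5000.
So any delta <= 9/5000 works. Conversely, if delta > 9/5000, then x = 1 + 9/5000 satisfies |x - 1| = 9/5000 < delta but |f(x) - f(1)| = 5 * 9/5000 = 9/1000, which is not < 9/1000; so no larger delta works.
Hence the largest such delta is 9/5000.

9/5000


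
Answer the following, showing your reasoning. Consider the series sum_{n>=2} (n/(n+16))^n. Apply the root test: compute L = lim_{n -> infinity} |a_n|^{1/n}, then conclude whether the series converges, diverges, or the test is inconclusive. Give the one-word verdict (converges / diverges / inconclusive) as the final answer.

Let a_n denote the general term. Form |a_n|^(1/n) and simplify:
|a_n|^(1/n) = n/(n + 16)
Take the limit as n -> infinity: L = 1.
Since L = 1, the root test is inconclusive. (In fact a_n = (n/(n+16))^n -> e^(-16) != 0, so the nth-term test shows divergence; but the root test itself gives no conclusion.)

inconclusive


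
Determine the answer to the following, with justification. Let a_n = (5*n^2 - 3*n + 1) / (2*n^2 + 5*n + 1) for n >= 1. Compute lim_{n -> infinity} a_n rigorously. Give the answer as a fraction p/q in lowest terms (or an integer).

Divide numerator and denominator by n^2, the highest power:
numerator / n^2 = 5 - 3/n + n^(-2)
denominator / n^2 = 2 + 5/n + n^(-2)
As n -> infinity, all terms of the form c/n^k (k >= 1) tend to 0.
So numerator / n^2 -> 5 and denominator / n^2 -> 2.
Therefore lim a_n = 5/2.

5/2


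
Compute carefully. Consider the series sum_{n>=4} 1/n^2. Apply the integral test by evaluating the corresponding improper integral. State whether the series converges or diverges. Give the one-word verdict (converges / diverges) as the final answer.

Let f(x) = x^(-2). Then f is positive, continuous, and decreasing on [4, infinity), so the integral test applies.
Compute the improper integral int_{4}^infinity f(x) dx:
  antiderivative F(x) = -1/x.
  As x -> infinity, F(x) -> 0 (since p = 2 > 1).
  So int = F(infinity) - F(4) = 0 - (-1/4) = 1/4.
  Finite, so by the integral test, the series converges.

converges


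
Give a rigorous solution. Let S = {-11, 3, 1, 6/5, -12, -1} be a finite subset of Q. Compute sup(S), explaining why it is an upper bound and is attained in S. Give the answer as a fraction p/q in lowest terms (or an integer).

S is finite, so sup(S) = max(S).
Sorted decreasing:
3, 6/5, 1, -1, -11, -12
The extremum is 3.
For every x in S, x <= 3. And 3 is in S, so it is attained.
Therefore sup(S) = 3.

3


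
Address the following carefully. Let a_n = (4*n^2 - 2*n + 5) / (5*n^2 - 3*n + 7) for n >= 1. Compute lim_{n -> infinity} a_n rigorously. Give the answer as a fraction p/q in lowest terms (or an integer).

Divide numerator and denominator by n^2, the highest power:
numerator / n^2 = 4 - 2/n + 5/n^2
denominator / n^2 = 5 - 3/n + 7/n^2
As n -> infinity, all terms of the form c/n^k (k >= 1) tend to 0.
So numerator / n^2 -> 4 and denominator / n^2 -> 5.
Therefore lim a_n = 4/5.

4/5


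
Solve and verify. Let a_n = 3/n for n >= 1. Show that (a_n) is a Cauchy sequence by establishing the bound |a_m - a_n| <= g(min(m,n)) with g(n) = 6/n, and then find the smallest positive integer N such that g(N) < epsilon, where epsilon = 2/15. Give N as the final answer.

For any m, n >= 1, by the triangle inequality:
|a_m - a_n| = |3/m - 3/n| <= 3*1/m + 3*1/n <= 6/min(m,n).
So g(n) = 6/n bounds the Cauchy difference. Since g(n) -> 0, (a_n) is Cauchy.
Now solve g(N) < 2/15: 6/N < 2/15 <=> N > 6 / (2/15) = 45.
The smallest integer strictly greater than 45 is N = 46.
Check: g(46) = 6/46 = 3/23 < 2/15; g(45) = 2/15 >= 2/15. So N = 46.

46


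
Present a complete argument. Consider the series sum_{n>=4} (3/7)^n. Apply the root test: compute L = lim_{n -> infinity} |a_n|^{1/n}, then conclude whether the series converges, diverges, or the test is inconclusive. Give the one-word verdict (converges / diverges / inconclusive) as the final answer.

Let a_n denote the general term. Form |a_n|^(1/n) and simplify:
|a_n|^(1/n) = 3/7
Take the limit as n -> infinity: L = 3/7.
Since L = 3/7 < 1, the root test implies convergence.

converges


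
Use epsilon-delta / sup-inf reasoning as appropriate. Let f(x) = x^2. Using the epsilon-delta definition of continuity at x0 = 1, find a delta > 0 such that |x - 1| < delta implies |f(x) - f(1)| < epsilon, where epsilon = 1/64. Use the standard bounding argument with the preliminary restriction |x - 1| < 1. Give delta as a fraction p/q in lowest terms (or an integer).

Factor: |x^2 - (1)^2| = |x - 1| * |x + 1|.
Impose |x - 1| < 1 first. Then |x + 1| = |(x - 1) + 2*(1)| <= |x - 1| + 2*|1| < 1 + 2 = 3.
So |x^2 - (1)^2| < delta * 3.
We need delta * 3 <= 1/64, i.e. delta <= 1/64/3 = 1/192.
Since 1/192 < 1, this is tighter than 1; take delta = 1/192.
So delta = 1/192 works.

1/192


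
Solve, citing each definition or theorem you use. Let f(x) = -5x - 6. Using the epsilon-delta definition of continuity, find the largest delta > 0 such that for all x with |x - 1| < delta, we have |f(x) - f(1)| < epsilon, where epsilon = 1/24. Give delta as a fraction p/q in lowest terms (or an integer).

We compute f(1) = -5*(1) - 6 = -11.
|f(x) - f(1)| = |-5x - 6 - (-11)| = |-5(x - 1)| = 5|x - 1|.
We need 5|x - 1| < 1/24, i.e. |x - 1| < 1/24 / 5 = 1/120.
So any delta <= 1/120 works. Conversely, if delta > 1/120, then x = 1 + 1/120 satisfies |x - 1| = 1/120 < delta but |f(x) - f(1)| = 5 * 1/120 = 1/24, which is not < 1/24; so no larger delta works.
Hence the largest such delta is 1/120.

1/120


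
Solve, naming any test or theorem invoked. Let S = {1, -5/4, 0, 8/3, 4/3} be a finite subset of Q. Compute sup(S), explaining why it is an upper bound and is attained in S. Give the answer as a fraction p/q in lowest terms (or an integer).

S is finite, so sup(S) = max(S).
Sorted decreasing:
8/3, 4/3, 1, 0, -5/4
The extremum is 8/3.
For every x in S, x <= 8/3. And 8/3 is in S, so it is attained.
Therefore sup(S) = 8/3.

8/3


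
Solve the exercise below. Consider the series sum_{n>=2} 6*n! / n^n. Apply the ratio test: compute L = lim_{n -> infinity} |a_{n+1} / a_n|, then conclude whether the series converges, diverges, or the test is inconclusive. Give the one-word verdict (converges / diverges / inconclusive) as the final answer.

Let a_n denote the general term. Form the ratio a_{n+1}/a_n and simplify:
a_{n+1}/a_n = (n/(n + 1))^n
Take the limit as n -> infinity: L = exp(-1).
Since L = exp(-1) < 1, the ratio test implies the series converges.

converges


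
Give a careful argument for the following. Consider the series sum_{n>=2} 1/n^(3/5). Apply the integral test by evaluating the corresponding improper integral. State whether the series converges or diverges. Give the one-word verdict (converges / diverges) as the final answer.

Let f(x) = x^(-3/5). Then f is positive, continuous, and decreasing on [2, infinity), so the integral test applies.
Compute the improper integral int_{2}^infinity f(x) dx:
  antiderivative F(x) = 5*x^(2/5)/2.
  As x -> infinity, F(x) -> infinity (since p = 3/5 < 1).
  So the integral diverges. By the integral test, the series diverges.

diverges


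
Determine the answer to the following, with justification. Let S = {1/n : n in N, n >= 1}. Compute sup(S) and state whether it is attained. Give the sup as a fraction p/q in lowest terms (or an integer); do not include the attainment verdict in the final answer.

Analysis:
- Values: 1, 1/2, 1/3, 1/4, ... strictly decreasing.
- The maximum is 1 (n=1); sup = 1 (attained).
- The set is bounded below by 0; 1/n -> 0 so 0 is the greatest lower bound.
- 0 is not in the set, so inf = 0 is not attained.
Conclusion: sup(S) = 1, attained in S.

1


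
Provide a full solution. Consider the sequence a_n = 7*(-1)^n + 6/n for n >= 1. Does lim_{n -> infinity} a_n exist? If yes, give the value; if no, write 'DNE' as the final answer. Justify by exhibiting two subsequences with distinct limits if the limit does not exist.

Examine the behaviour of a_n along subsequences.
a_{2k} = 7 + 6/(2k) -> 7. a_{2k+1} = -7 + 6/(2k+1) -> -7.
Since these two subsequential limits are 7 and -7, distinct, the full sequence cannot converge (a convergent sequence has all subsequences tending to the same limit). So lim a_n does not exist.

DNE


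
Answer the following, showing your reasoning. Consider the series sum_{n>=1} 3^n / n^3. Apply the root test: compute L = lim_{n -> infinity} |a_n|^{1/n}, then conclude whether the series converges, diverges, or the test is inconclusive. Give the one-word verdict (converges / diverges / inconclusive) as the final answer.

Let a_n denote the general term. Form |a_n|^(1/n) and simplify:
|a_n|^(1/n) = 3/n^(3/n)
Take the limit as n -> infinity: L = 3.
Since L = 3 > 1, the root test implies divergence.

diverges


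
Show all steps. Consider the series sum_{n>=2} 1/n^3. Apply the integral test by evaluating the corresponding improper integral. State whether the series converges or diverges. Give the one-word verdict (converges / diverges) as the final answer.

Let f(x) = x^(-3). Then f is positive, continuous, and decreasing on [2, infinity), so the integral test applies.
Compute the improper integral int_{2}^infinity f(x) dx:
  antiderivative F(x) = -1/(2*x^2).
  As x -> infinity, F(x) -> 0 (since p = 3 > 1).
  So int = F(infinity) - F(2) = 0 - (-1/8) = 1/8.
  Finite, so by the integral test, the series converges.

converges


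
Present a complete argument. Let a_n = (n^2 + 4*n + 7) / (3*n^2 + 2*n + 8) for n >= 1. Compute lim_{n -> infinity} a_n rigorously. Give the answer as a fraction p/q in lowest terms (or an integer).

Divide numerator and denominator by n^2, the highest power:
numerator / n^2 = 1 + 4/n + 7/n^2
denominator / n^2 = 3 + 2/n + 8/n^2
As n -> infinity, all terms of the form c/n^k (k >= 1) tend to 0.
So numerator / n^2 -> 1 and denominator / n^2 -> 3.
Therefore lim a_n = 1/3.

1/3


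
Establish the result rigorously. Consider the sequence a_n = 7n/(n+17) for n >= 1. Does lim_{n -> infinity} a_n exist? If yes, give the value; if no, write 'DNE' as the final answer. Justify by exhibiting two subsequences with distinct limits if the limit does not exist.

Examine the behaviour of a_n along subsequences.
Even-n subsequence a_{2k} = 7(2k)/(2k+17) -> 7. Odd-n subsequence a_{2k+1} = 7(2k+1)/(2k+18) -> 7. Both tend to 7, which suggests the limit is 7; verify directly.
|a_n - 7| = |7n - 7(n+17)| / (n+17) = 119/(n+17) < 119/n for every n >= 1.
Given epsilon > 0, choose a positive integer N > 119/epsilon. Then for all n >= N, |a_n - 7| < 119/n <= 119/N < epsilon.
So by the definition of the limit, lim a_n exists and equals 7.

7


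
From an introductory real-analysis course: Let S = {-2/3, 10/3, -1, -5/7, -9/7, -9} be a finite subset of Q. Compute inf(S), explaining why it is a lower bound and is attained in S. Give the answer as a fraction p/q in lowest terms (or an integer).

S is finite, so inf(S) = min(S).
Sorted increasing:
-9, -9/7, -1, -5/7, -2/3, 10/3
The extremum is -9.
For every x in S, x >= -9. And -9 is in S, so it is attained.
Therefore inf(S) = -9.

-9


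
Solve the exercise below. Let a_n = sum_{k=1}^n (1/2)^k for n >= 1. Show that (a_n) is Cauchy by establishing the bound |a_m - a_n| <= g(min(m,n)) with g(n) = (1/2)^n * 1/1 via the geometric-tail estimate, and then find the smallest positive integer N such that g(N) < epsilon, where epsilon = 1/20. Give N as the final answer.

For m > n >= 1: |a_m - a_n| = sum_{k=n+1}^m (1/2)^k < sum_{k=n+1}^infinity (1/2)^k = (1/2)^(n+1) / (1 - 1/2) = (1/2)^n * (1/2) * (2/1) = (1/2)^n * 1/1.
So g(n) = (1/2)^n / 1. Since g(n) -> 0, (a_n) is Cauchy.
Now solve g(N) < 1/20: (1/2)^N / 1 < 1/20 <=> 2^N > 1 / (1 * 1/20) = 20.
Check powers of 2: 2^4 = 16 <= 20, 2^5 = 32 > 20.
So the smallest such N is 5. Check: g(5) = 1/(1 * 32) = 1/32 < 1/20.

5


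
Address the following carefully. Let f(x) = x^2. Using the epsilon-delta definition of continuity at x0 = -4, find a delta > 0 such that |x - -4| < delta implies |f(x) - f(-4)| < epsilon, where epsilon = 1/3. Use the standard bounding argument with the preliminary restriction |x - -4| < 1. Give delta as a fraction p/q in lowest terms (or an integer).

Factor: |x^2 - (-4)^2| = |x - -4| * |x + -4|.
Impose |x - -4| < 1 first. Then |x + -4| = |(x - -4) + 2*(-4)| <= |x - -4| + 2*|-4| < 1 + 8 = 9.
So |x^2 - (-4)^2| < delta * 9.
We need delta * 9 <= 1/3, i.e. delta <= 1/3/9 = 1/27.
Since 1/27 < 1, this is tighter than 1; take delta = 1/27.
So delta = 1/27 works.

1/27


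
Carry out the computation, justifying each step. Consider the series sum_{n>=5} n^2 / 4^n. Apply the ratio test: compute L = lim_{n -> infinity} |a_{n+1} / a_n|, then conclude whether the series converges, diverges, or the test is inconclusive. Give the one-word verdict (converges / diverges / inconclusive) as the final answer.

Let a_n denote the general term. Form the ratio a_{n+1}/a_n and simplify:
a_{n+1}/a_n = (n + 1)^2/(4*n^2)
Take the limit as n -> infinity: L = 1/4.
Since L = 1/4 < 1, the ratio test implies the series converges.

converges


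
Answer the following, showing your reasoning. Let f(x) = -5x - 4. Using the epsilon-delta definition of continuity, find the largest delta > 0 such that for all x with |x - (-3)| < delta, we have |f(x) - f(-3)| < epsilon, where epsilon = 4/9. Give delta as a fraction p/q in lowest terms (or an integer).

We compute f(-3) = -5*(-3) - 4 = 11.
|f(x) - f(-3)| = |-5x - 4 - (11)| = |-5(x - (-3))| = 5|x - (-3)|.
We need 5|x - (-3)| < 4/9, i.e. |x - (-3)| < 4/9 / 5 = 4/45.
So any delta <= 4/45 works. Conversely, if delta > 4/45, then x = -3 + 4/45 satisfies |x - (-3)| = 4/45 < delta but |f(x) - f(-3)| = 5 * 4/45 = 4/9, which is not < 4/9; so no larger delta works.
Hence the largest such delta is 4/45.

4/45


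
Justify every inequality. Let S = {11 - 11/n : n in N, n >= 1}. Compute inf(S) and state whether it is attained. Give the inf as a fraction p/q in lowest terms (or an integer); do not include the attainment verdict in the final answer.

Analysis:
- Values: 0, 11/2, 22/3, 33/4, ... strictly increasing.
- Minimum is 0 (n=1); inf = 0 (attained).
- 11 - 11/n -> 11 from below; sup = 11, not attained.
Conclusion: inf(S) = 0, attained in S.

0


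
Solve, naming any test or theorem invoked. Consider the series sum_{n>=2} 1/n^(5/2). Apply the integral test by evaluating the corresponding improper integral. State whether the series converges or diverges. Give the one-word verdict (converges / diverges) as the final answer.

Let f(x) = x^(-5/2). Then f is positive, continuous, and decreasing on [2, infinity), so the integral test applies.
Compute the improper integral int_{2}^infinity f(x) dx:
  antiderivative F(x) = -2/(3*x^(3/2)).
  As x -> infinity, F(x) -> 0 (since p = 5/2 > 1).
  So int = F(infinity) - F(2) = 0 - (-sqrt(2)/6) = sqrt(2)/6.
  Finite, so by the integral test, the series converges.

converges


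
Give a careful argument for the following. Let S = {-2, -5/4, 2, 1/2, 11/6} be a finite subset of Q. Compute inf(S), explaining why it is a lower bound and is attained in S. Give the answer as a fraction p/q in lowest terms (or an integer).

S is finite, so inf(S) = min(S).
Sorted increasing:
-2, -5/4, 1/2, 11/6, 2
The extremum is -2.
For every x in S, x >= -2. And -2 is in S, so it is attained.
Therefore inf(S) = -2.

-2


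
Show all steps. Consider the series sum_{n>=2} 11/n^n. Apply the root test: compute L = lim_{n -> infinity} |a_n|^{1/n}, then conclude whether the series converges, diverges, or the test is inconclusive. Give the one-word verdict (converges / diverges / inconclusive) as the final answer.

Let a_n denote the general term. Form |a_n|^(1/n) and simplify:
|a_n|^(1/n) = 11^(1/n)/n
Take the limit as n -> infinity: L = 0.
Since L = 0 < 1, the root test implies convergence.

converges


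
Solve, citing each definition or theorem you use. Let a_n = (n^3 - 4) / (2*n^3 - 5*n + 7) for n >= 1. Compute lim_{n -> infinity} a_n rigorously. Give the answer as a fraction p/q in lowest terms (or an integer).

Divide numerator and denominator by n^3, the highest power:
numerator / n^3 = 1 - 4/n^3
denominator / n^3 = 2 - 5/n^2 + 7/n^3
As n -> infinity, all terms of the form c/n^k (k >= 1) tend to 0.
So numerator / n^3 -> 1 and denominator / n^3 -> 2.
Therefore lim a_n = 1/2.

1/2


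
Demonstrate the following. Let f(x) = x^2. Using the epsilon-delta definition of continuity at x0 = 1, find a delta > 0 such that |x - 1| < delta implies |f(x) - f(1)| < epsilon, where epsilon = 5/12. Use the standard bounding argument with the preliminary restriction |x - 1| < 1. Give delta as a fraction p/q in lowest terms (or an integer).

Factor: |x^2 - (1)^2| = |x - 1| * |x + 1|.
Impose |x - 1| < 1 first. Then |x + 1| = |(x - 1) + 2*(1)| <= |x - 1| + 2*|1| < 1 + 2 = 3.
So |x^2 - (1)^2| < delta * 3.
We need delta * 3 <= 5/12, i.e. delta <= 5/12/3 = 5/36.
Since 5/36 < 1, this is tighter than 1; take delta = 5/36.
So delta = 5/36 works.

5/36


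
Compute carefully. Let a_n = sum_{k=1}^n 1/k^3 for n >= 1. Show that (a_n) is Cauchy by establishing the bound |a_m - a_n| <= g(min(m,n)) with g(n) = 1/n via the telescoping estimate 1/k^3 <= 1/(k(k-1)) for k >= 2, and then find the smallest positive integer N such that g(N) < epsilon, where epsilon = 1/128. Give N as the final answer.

For m > n >= 1: |a_m - a_n| = sum_{k=n+1}^m 1/k^3.
Use 1/k^3 <= 1/(k(k-1)) = 1/(k-1) - 1/k for k >= 2 (which holds since k^3 >= k^2 >= k(k-1) for k >= 2):
sum_{k=n+1}^m 1/k^3 <= sum_{k=n+1}^m (1/(k-1) - 1/k) = 1/n - 1/m <= 1/n.
By symmetry the same bound holds with n,m swapped, so |a_m - a_n| <= 1/min(m,n) = g(min(m,n)). Since g(n) -> 0, (a_n) is Cauchy.
Now solve g(N) < 1/128: 1/N < 1/128 <=> N > 1/(1/128) = 128.
The smallest integer strictly greater than 128 is N = 129.
Check: g(129) = 1/129 < 1/128; g(128) = 1/128 >= 1/128. So N = 129.

129


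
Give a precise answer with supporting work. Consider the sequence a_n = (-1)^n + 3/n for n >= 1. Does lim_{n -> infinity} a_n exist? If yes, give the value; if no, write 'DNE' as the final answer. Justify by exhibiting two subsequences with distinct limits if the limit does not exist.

Examine the behaviour of a_n along subsequences.
a_{2k} = 1 + 3/(2k) -> 1. a_{2k+1} = -1 + 3/(2k+1) -> -1.
Since these two subsequential limits are 1 and -1, distinct, the full sequence cannot converge (a convergent sequence has all subsequences tending to the same limit). So lim a_n does not exist.

DNE


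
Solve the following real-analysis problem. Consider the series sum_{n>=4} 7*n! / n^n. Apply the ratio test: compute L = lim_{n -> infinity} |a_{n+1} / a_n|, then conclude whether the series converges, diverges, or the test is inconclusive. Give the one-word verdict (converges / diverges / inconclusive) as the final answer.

Let a_n denote the general term. Form the ratio a_{n+1}/a_n and simplify:
a_{n+1}/a_n = (n/(n + 1))^n
Take the limit as n -> infinity: L = exp(-1).
Since L = exp(-1) < 1, the ratio test implies the series converges.

converges


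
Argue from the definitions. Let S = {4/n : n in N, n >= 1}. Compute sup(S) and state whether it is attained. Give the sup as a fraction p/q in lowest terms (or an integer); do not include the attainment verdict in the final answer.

Analysis:
- Values: 4, 2, 4/3, 1, ... strictly decreasing.
- The maximum is 4 (n=1); sup = 4 (attained).
- The set is bounded below by 0; 4/n -> 0 so 0 is the greatest lower bound.
- 0 is not in the set, so inf = 0 is not attained.
Conclusion: sup(S) = 4, attained in S.

4


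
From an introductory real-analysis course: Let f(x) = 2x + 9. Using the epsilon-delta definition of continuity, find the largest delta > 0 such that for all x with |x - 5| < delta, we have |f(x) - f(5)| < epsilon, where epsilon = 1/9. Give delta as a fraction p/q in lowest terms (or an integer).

We compute f(5) = 2*(5) + 9 = 19.
|f(x) - f(5)| = |2x + 9 - (19)| = |2(x - 5)| = 2|x - 5|.
We need 2|x - 5| < 1/9, i.e. |x - 5| < 1/9 / 2 = 1/18.
So any delta <= 1/18 works. Conversely, if delta > 1/18, then x = 5 + 1/18 satisfies |x - 5| = 1/18 < delta but |f(x) - f(5)| = 2 * 1/18 = 1/9, which is not < 1/9; so no larger delta works.
Hence the largest such delta is 1/18.

1/18


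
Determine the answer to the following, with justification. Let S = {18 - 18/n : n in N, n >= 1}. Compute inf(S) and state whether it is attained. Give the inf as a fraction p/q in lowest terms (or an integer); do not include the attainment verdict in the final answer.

Analysis:
- Values: 0, 9, 12, 27/2, ... strictly increasing.
- Minimum is 0 (n=1); inf = 0 (attained).
- 18 - 18/n -> 18 from below; sup = 18, not attained.
Conclusion: inf(S) = 0, attained in S.

0


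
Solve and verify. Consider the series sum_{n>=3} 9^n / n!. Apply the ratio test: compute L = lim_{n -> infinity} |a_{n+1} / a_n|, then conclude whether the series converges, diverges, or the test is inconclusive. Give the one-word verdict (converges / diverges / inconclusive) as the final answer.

Let a_n denote the general term. Form the ratio a_{n+1}/a_n and simplify:
a_{n+1}/a_n = 9/(n + 1)
Take the limit as n -> infinity: L = 0.
Since L = 0 < 1, the ratio test implies the series converges.

converges


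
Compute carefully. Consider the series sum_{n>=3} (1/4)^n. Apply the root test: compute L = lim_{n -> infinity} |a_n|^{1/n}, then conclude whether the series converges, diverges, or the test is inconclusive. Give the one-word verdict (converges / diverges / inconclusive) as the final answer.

Let a_n denote the general term. Form |a_n|^(1/n) and simplify:
|a_n|^(1/n) = 1/4
Take the limit as n -> infinity: L = 1/4.
Since L = 1/4 < 1, the root test implies convergence.

converges


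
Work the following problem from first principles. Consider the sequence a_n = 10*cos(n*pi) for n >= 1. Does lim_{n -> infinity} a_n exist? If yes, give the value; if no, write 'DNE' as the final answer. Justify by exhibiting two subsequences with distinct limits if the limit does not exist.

Examine the behaviour of a_n along subsequences.
cos(n*pi) = (-1)^n, so a_n = 10*(-1)^n. a_{2k} = 10 -> 10. a_{2k+1} = -10 -> -10.
Since these two subsequential limits are 10 and -10, distinct, the full sequence cannot converge (a convergent sequence has all subsequences tending to the same limit). So lim a_n does not exist.

DNE


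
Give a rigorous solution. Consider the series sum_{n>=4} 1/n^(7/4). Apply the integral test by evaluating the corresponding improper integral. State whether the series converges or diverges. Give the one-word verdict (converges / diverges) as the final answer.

Let f(x) = x^(-7/4). Then f is positive, continuous, and decreasing on [4, infinity), so the integral test applies.
Compute the improper integral int_{4}^infinity f(x) dx:
  antiderivative F(x) = -4/(3*x^(3/4)).
  As x -> infinity, F(x) -> 0 (since p = 7/4 > 1).
  So int = F(infinity) - F(4) = 0 - (-sqrt(2)/3) = sqrt(2)/3.
  Finite, so by the integral test, the series converges.

converges


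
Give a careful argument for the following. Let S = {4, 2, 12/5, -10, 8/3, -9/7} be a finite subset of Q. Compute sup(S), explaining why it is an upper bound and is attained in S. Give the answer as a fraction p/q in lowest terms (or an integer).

S is finite, so sup(S) = max(S).
Sorted decreasing:
4, 8/3, 12/5, 2, -9/7, -10
The extremum is 4.
For every x in S, x <= 4. And 4 is in S, so it is attained.
Therefore sup(S) = 4.

4


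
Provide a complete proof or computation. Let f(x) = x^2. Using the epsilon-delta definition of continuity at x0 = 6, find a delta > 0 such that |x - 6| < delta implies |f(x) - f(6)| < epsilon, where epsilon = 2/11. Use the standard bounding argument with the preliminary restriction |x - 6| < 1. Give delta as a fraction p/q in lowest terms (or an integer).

Factor: |x^2 - (6)^2| = |x - 6| * |x + 6|.
Impose |x - 6| < 1 first. Then |x + 6| = |(x - 6) + 2*(6)| <= |x - 6| + 2*|6| < 1 + 12 = 13.
So |x^2 - (6)^2| < delta * 13.
We need delta * 13 <= 2/11, i.e. delta <= 2/11/13 = 2/143.
Since 2/143 < 1, this is tighter than 1; take delta = 2/143.
So delta = 2/143 works.

2/143


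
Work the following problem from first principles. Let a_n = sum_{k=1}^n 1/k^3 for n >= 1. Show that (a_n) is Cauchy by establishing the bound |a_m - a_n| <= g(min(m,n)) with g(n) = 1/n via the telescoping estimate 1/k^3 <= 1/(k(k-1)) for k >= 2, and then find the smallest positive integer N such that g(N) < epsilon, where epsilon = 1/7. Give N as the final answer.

For m > n >= 1: |a_m - a_n| = sum_{k=n+1}^m 1/k^3.
Use 1/k^3 <= 1/(k(k-1)) = 1/(k-1) - 1/k for k >= 2 (which holds since k^3 >= k^2 >= k(k-1) for k >= 2):
sum_{k=n+1}^m 1/k^3 <= sum_{k=n+1}^m (1/(k-1) - 1/k) = 1/n - 1/m <= 1/n.
By symmetry the same bound holds with n,m swapped, so |a_m - a_n| <= 1/min(m,n) = g(min(m,n)). Since g(n) -> 0, (a_n) is Cauchy.
Now solve g(N) < 1/7: 1/N < 1/7 <=> N > 1/(1/7) = 7.
The smallest integer strictly greater than 7 is N = 8.
Check: g(8) = 1/8 < 1/7; g(7) = 1/7 >= 1/7. So N = 8.

8


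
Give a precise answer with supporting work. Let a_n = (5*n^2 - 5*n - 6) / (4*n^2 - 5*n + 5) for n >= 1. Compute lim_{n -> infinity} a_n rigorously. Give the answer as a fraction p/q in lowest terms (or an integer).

Divide numerator and denominator by n^2, the highest power:
numerator / n^2 = 5 - 5/n - 6/n^2
denominator / n^2 = 4 - 5/n + 5/n^2
As n -> infinity, all terms of the form c/n^k (k >= 1) tend to 0.
So numerator / n^2 -> 5 and denominator / n^2 -> 4.
Therefore lim a_n = 5/4.

5/4


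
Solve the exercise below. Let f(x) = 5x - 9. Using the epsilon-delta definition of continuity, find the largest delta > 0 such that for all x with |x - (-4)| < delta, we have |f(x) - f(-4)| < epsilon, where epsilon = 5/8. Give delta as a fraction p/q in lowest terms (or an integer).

We compute f(-4) = 5*(-4) - 9 = -29.
|f(x) - f(-4)| = |5x - 9 - (-29)| = |5(x - (-4))| = 5|x - (-4)|.
We need 5|x - (-4)| < 5/8, i.e. |x - (-4)| < 5/8 / 5 = 1/8.
So any delta <= 1/8 works. Conversely, if delta > 1/8, then x = -4 + 1/8 satisfies |x - (-4)| = 1/8 < delta but |f(x) - f(-4)| = 5 * 1/8 = 5/8, which is not < 5/8; so no larger delta works.
Hence the largest such delta is 1/8.

1/8


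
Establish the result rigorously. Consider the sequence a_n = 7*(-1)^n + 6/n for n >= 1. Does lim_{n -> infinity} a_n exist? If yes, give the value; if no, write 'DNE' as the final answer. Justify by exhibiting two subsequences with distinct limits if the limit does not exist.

Examine the behaviour of a_n along subsequences.
a_{2k} = 7 + 6/(2k) -> 7. a_{2k+1} = -7 + 6/(2k+1) -> -7.
Since these two subsequential limits are 7 and -7, distinct, the full sequence cannot converge (a convergent sequence has all subsequences tending to the same limit). So lim a_n does not exist.

DNE


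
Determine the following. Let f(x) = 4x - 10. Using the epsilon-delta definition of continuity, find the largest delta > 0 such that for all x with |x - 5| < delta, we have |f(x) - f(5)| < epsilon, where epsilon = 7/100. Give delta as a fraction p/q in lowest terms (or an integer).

We compute f(5) = 4*(5) - 10 = 10.
|f(x) - f(5)| = |4x - 10 - (10)| = |4(x - 5)| = 4|x - 5|.
We need 4|x - 5| < 7/100, i.e. |x - 5| < 7/100 / 4 = 7/400.
So any delta <= 7/400 works. Conversely, if delta > 7/400, then x = 5 + 7/400 satisfies |x - 5| = 7/400 < delta but |f(x) - f(5)| = 4 * 7/400 = 7/100, which is not < 7/100; so no larger delta works.
Hence the largest such delta is 7/400.

7/400


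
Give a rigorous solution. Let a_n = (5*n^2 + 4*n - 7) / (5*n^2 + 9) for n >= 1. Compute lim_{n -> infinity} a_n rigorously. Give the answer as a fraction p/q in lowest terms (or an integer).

Divide numerator and denominator by n^2, the highest power:
numerator / n^2 = 5 + 4/n - 7/n^2
denominator / n^2 = 5 + 9/n^2
As n -> infinity, all terms of the form c/n^k (k >= 1) tend to 0.
So numerator / n^2 -> 5 and denominator / n^2 -> 5.
Therefore lim a_n = 1.

1


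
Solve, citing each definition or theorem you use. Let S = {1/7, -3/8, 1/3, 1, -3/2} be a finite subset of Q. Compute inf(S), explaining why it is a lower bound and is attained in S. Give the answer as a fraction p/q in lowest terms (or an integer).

S is finite, so inf(S) = min(S).
Sorted increasing:
-3/2, -3/8, 1/7, 1/3, 1
The extremum is -3/2.
For every x in S, x >= -3/2. And -3/2 is in S, so it is attained.
Therefore inf(S) = -3/2.

-3/2


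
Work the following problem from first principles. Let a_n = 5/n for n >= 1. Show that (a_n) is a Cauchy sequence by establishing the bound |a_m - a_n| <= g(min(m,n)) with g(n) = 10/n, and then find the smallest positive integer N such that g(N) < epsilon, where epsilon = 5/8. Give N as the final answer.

For any m, n >= 1, by the triangle inequality:
|a_m - a_n| = |5/m - 5/n| <= 5*1/m + 5*1/n <= 10/min(m,n).
So g(n) = 10/n bounds the Cauchy difference. Since g(n) -> 0, (a_n) is Cauchy.
Now solve g(N) < 5/8: 10/N < 5/8 <=> N > 10 / (5/8) = 16.
The smallest integer strictly greater than 16 is N = 17.
Check: g(17) = 10/17 = 10/17 < 5/8; g(16) = 5/8 >= 5/8. So N = 17.

17


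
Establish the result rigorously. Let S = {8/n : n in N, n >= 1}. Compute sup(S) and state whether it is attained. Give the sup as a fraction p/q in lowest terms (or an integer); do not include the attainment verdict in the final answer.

Analysis:
- Values: 8, 4, 8/3, 2, ... strictly decreasing.
- The maximum is 8 (n=1); sup = 8 (attained).
- The set is bounded below by 0; 8/n -> 0 so 0 is the greatest lower bound.
- 0 is not in the set, so inf = 0 is not attained.
Conclusion: sup(S) = 8, attained in S.

8


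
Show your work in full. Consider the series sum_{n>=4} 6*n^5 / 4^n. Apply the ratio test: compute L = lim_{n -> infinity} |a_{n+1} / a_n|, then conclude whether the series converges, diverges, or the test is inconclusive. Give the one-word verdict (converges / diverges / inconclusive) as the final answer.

Let a_n denote the general term. Form the ratio a_{n+1}/a_n and simplify:
a_{n+1}/a_n = (n + 1)^5/(4*n^5)
Take the limit as n -> infinity: L = 1/4.
Since L = 1/4 < 1, the ratio test implies the series converges.

converges


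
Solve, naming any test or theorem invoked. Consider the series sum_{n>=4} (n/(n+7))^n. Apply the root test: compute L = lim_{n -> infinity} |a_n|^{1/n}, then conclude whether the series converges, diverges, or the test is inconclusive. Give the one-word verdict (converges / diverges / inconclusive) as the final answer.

Let a_n denote the general term. Form |a_n|^(1/n) and simplify:
|a_n|^(1/n) = n/(n + 7)
Take the limit as n -> infinity: L = 1.
Since L = 1, the root test is inconclusive. (In fact a_n = (n/(n+7))^n -> e^(-7) != 0, so the nth-term test shows divergence; but the root test itself gives no conclusion.)

inconclusive


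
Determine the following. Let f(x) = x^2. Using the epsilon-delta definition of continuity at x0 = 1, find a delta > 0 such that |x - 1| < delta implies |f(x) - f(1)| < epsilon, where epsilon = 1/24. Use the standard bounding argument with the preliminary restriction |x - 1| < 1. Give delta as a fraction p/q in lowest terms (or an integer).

Factor: |x^2 - (1)^2| = |x - 1| * |x + 1|.
Impose |x - 1| < 1 first. Then |x + 1| = |(x - 1) + 2*(1)| <= |x - 1| + 2*|1| < 1 + 2 = 3.
So |x^2 - (1)^2| < delta * 3.
We need delta * 3 <= 1/24, i.e. delta <= 1/24/3 = 1/72.
Since 1/72 < 1, this is tighter than 1; take delta = 1/72.
So delta = 1/72 works.

1/72


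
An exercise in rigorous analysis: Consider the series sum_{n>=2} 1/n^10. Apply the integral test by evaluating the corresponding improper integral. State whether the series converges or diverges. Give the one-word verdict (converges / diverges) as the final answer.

Let f(x) = x^(-10). Then f is positive, continuous, and decreasing on [2, infinity), so the integral test applies.
Compute the improper integral int_{2}^infinity f(x) dx:
  antiderivative F(x) = -1/(9*x^9).
  As x -> infinity, F(x) -> 0 (since p = 10 > 1).
  So int = F(infinity) - F(2) = 0 - (-1/4608) = 1/4608.
  Finite, so by the integral test, the series converges.

converges


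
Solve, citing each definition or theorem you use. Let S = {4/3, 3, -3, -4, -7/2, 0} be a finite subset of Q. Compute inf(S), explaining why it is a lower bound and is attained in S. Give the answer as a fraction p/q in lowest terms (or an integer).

S is finite, so inf(S) = min(S).
Sorted increasing:
-4, -7/2, -3, 0, 4/3, 3
The extremum is -4.
For every x in S, x >= -4. And -4 is in S, so it is attained.
Therefore inf(S) = -4.

-4


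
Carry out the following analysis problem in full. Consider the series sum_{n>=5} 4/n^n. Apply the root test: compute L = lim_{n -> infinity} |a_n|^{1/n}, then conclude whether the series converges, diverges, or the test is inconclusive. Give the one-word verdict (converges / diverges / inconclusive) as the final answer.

Let a_n denote the general term. Form |a_n|^(1/n) and simplify:
|a_n|^(1/n) = 2^(2/n)/n
Take the limit as n -> infinity: L = 0.
Since L = 0 < 1, the root test implies convergence.

converges


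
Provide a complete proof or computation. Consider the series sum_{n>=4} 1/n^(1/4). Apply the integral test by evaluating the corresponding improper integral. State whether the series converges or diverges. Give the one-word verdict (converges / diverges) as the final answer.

Let f(x) = x^(-1/4). Then f is positive, continuous, and decreasing on [4, infinity), so the integral test applies.
Compute the improper integral int_{4}^infinity f(x) dx:
  antiderivative F(x) = 4*x^(3/4)/3.
  As x -> infinity, F(x) -> infinity (since p = 1/4 < 1).
  So the integral diverges. By the integral test, the series diverges.

diverges


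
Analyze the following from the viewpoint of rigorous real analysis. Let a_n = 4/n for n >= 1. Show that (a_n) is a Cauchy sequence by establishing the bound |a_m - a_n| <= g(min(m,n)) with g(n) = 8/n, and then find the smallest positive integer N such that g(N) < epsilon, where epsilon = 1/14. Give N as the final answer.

For any m, n >= 1, by the triangle inequality:
|a_m - a_n| = |4/m - 4/n| <= 4*1/m + 4*1/n <= 8/min(m,n).
So g(n) = 8/n bounds the Cauchy difference. Since g(n) -> 0, (a_n) is Cauchy.
Now solve g(N) < 1/14: 8/N < 1/14 <=> N > 8 / (1/14) = 112.
The smallest integer strictly greater than 112 is N = 113.
Check: g(113) = 8/113 = 8/113 < 1/14; g(112) = 1/14 >= 1/14. So N = 113.

113


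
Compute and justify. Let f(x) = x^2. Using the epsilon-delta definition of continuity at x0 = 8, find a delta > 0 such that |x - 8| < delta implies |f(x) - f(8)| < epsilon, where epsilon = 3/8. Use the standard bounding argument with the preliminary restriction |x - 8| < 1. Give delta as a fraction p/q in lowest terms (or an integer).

Factor: |x^2 - (8)^2| = |x - 8| * |x + 8|.
Impose |x - 8| < 1 first. Then |x + 8| = |(x - 8) + 2*(8)| <= |x - 8| + 2*|8| < 1 + 16 = 17.
So |x^2 - (8)^2| < delta * 17.
We need delta * 17 <= 3/8, i.e. delta <= 3/8/17 = 3/136.
Since 3/136 < 1, this is tighter than 1; take delta = 3/136.
So delta = 3/136 works.

3/136


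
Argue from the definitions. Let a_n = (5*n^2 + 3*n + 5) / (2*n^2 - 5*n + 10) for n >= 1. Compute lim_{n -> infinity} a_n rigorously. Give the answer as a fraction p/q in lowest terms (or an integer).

Divide numerator and denominator by n^2, the highest power:
numerator / n^2 = 5 + 3/n + 5/n^2
denominator / n^2 = 2 - 5/n + 10/n^2
As n -> infinity, all terms of the form c/n^k (k >= 1) tend to 0.
So numerator / n^2 -> 5 and denominator / n^2 -> 2.
Therefore lim a_n = 5/2.

5/2


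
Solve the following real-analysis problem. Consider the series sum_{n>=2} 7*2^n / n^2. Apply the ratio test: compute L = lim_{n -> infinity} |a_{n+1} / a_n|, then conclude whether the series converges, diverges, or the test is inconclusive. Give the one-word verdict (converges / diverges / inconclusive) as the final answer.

Let a_n denote the general term. Form the ratio a_{n+1}/a_n and simplify:
a_{n+1}/a_n = 2*n^2/(n + 1)^2
Take the limit as n -> infinity: L = 2.
Since L = 2 > 1 (or L = infinity), the ratio test implies the series diverges.

diverges
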